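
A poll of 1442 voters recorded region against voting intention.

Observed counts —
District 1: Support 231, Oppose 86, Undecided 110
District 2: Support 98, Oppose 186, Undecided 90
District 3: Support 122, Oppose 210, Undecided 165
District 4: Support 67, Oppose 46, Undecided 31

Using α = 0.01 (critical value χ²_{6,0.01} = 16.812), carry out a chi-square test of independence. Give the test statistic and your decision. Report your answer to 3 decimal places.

Row totals: 427, 374, 497, 144. Column totals: 518, 528, 396. Grand total N = 1442.
Expected counts (row total × column total / N):
  District 1, Support: 427×518/1442 = 153.3883
  District 1, Oppose: 427×528/1442 = 156.3495
  District 1, Undecided: 427×396/1442 = 117.2621
  District 2, Support: 374×518/1442 = 134.3495
  District 2, Oppose: 374×528/1442 = 136.9431
  District 2, Undecided: 374×396/1442 = 102.7074
  District 3, Support: 497×518/1442 = 178.5340
  District 3, Oppose: 497×528/1442 = 181.9806
  District 3, Undecided: 497×396/1442 = 136.4854
  District 4, Support: 144×518/1442 = 51.7282
  District 4, Oppose: 144×528/1442 = 52.7268
  District 4, Undecided: 144×396/1442 = 39.5451
Contributions (O − E)²/E:
  (231 − 153.3883)²/153.3883 = 39.2701
  (86 − 156.3495)²/156.3495 = 31.6538
  (110 − 117.2621)²/117.2621 = 0.4497
  (98 − 134.3495)²/134.3495 = 9.8347
  (186 − 136.9431)²/136.9431 = 17.5736
  (90 − 102.7074)²/102.7074 = 1.5722
  (122 − 178.5340)²/178.5340 = 17.9019
  (210 − 181.9806)²/181.9806 = 4.3141
  (165 − 136.4854)²/136.4854 = 5.9573
  (67 − 51.7282)²/51.7282 = 4.5087
  (46 − 52.7268)²/52.7268 = 0.8582
  (31 − 39.5451)²/39.5451 = 1.8465
χ² = 39.2701 + 31.6538 + 0.4497 + 9.8347 + 17.5736 + 1.5722 + 17.9019 + 4.3141 + 5.9573 + 4.5087 + 0.8582 + 1.8465 = 135.741
df = (4−1)(3−1) = 6. Since 135.741 > 16.812, reject the null hypothesis of independence at α = 0.01.

135.741; reject H₀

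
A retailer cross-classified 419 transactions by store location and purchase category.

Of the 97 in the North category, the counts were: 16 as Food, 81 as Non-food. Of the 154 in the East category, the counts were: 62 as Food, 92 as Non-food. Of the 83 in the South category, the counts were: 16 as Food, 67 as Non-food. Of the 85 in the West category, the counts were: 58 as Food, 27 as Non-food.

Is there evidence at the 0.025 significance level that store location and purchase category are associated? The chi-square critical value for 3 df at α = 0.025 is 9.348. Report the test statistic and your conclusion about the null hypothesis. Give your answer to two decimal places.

Row totals: 97, 154, 83, 85. Column totals: 152, 267. Grand total N = 419.
Expected counts (row total × column total / N):
  North, Food: 97×152/419 = 35.189
  North, Non-food: 97×267/419 = 61.811
  East, Food: 154×152/419 = 55.866
  East, Non-food: 154×267/419 = 98.134
  South, Food: 83×152/419 = 30.110
  South, Non-food: 83×267/419 = 52.890
  West, Food: 85×152/419 = 30.835
  West, Non-food: 85×267/419 = 54.165
Contributions (O − E)²/E:
  (16 − 35.189)²/35.189 = 10.4640
  (81 − 61.811)²/61.811 = 5.9572
  (62 − 55.866)²/55.866 = 0.6735
  (92 − 98.134)²/98.134 = 0.3834
  (16 − 30.110)²/30.110 = 6.6122
  (67 − 52.890)²/52.890 = 3.7643
  (58 − 30.835)²/30.835 = 23.9318
  (27 − 54.165)²/54.165 = 13.6239
χ² = 10.4640 + 5.9572 + 0.6735 + 0.3834 + 6.6122 + 3.7643 + 23.9318 + 13.6239 = 65.41
df = (4−1)(2−1) = 3. Since 65.41 > 9.348, reject the null hypothesis of independence at α = 0.025.

65.41; reject H₀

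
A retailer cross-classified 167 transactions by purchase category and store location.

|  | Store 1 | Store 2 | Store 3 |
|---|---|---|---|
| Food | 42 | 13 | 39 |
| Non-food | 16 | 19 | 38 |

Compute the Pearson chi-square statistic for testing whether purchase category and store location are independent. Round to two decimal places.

Row totals: 94, 73. Column totals: 58, 32, 77. Grand total N = 167.
Expected counts (row total × column total / N):
  Food, Store 1: 94×58/167 = 32.647
  Food, Store 2: 94×32/167 = 18.012
  Food, Store 3: 94×77/167 = 43.341
  Non-food, Store 1: 73×58/167 = 25.353
  Non-food, Store 2: 73×32/167 = 13.988
  Non-food, Store 3: 73×77/167 = 33.659
Contributions (O − E)²/E:
  (42 − 32.647)²/32.647 = 2.6795
  (13 − 18.012)²/18.012 = 1.3946
  (39 − 43.341)²/43.341 = 0.4348
  (16 − 25.353)²/25.353 = 3.4504
  (19 − 13.988)²/13.988 = 1.7958
  (38 − 33.659)²/33.659 = 0.5599
χ² = 2.6795 + 1.3946 + 0.4348 + 3.4504 + 1.7958 + 0.5599 = 10.32

10.32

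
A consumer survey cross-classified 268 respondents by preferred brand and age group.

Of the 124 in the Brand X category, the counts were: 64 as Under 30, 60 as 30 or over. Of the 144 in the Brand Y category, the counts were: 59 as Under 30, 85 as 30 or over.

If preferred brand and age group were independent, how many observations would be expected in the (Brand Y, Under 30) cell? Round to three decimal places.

66.090

Row total (Brand Y) = 144; column total (Under 30) = 123; grand total N = 268.
Expected count = (row total × column total) / N = 144 × 123 / 268 = 66.090.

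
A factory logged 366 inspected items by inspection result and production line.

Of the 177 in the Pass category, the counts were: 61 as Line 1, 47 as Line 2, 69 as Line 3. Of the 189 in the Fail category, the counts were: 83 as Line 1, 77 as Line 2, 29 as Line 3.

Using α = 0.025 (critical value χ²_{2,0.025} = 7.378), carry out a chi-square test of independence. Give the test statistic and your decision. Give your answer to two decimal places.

Row totals: 177, 189. Column totals: 144, 124, 98. Grand total N = 366.
Expected counts (row total × column total / N):
  Pass, Line 1: 177×144/366 = 69.6393
  Pass, Line 2: 177×124/366 = 59.9672
  Pass, Line 3: 177×98/366 = 47.3934
  Fail, Line 1: 189×144/366 = 74.3607
  Fail, Line 2: 189×124/366 = 64.0328
  Fail, Line 3: 189×98/366 = 50.6066
Contributions (O − E)²/E:
  (61 − 69.6393)²/69.6393 = 1.0718
  (47 − 59.9672)²/59.9672 = 2.8040
  (69 − 47.3934)²/47.3934 = 9.8504
  (83 − 74.3607)²/74.3607 = 1.0037
  (77 − 64.0328)²/64.0328 = 2.6260
  (29 − 50.6066)²/50.6066 = 9.2250
χ² = 1.0718 + 2.8040 + 9.8504 + 1.0037 + 2.6260 + 9.2250 = 26.58
df = (2−1)(3−1) = 2. Since 26.58 > 7.378, reject the null hypothesis of independence at α = 0.025.

26.58; reject H₀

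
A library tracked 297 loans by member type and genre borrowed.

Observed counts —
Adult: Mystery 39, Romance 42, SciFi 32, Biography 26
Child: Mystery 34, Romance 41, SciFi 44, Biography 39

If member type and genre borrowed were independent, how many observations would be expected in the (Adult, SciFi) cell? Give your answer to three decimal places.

35.569

Row total (Adult) = 139; column total (SciFi) = 76; grand total N = 297.
Expected count = (row total × column total) / N = 139 × 76 / 297 = 35.569.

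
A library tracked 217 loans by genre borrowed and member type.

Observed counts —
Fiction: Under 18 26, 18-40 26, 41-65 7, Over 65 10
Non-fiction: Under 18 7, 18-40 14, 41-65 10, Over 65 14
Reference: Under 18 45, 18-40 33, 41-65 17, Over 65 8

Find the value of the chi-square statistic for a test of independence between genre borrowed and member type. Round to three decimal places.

Row totals: 69, 45, 103. Column totals: 78, 73, 34, 32. Grand total N = 217.
Expected counts (row total × column total / N):
  Fiction, Under 18: 69×78/217 = 24.8018
  Fiction, 18-40: 69×73/217 = 23.2120
  Fiction, 41-65: 69×34/217 = 10.8111
  Fiction, Over 65: 69×32/217 = 10.1751
  Non-fiction, Under 18: 45×78/217 = 16.1751
  Non-fiction, 18-40: 45×73/217 = 15.1382
  Non-fiction, 41-65: 45×34/217 = 7.0507
  Non-fiction, Over 65: 45×32/217 = 6.6359
  Reference, Under 18: 103×78/217 = 37.0230
  Reference, 18-40: 103×73/217 = 34.6498
  Reference, 41-65: 103×34/217 = 16.1382
  Reference, Over 65: 103×32/217 = 15.1889
Contributions (O − E)²/E:
  (26 − 24.8018)²/24.8018 = 0.0579
  (26 − 23.2120)²/23.2120 = 0.3349
  (7 − 10.8111)²/10.8111 = 1.3435
  (10 − 10.1751)²/10.1751 = 0.0030
  (7 − 16.1751)²/16.1751 = 5.2044
  (14 − 15.1382)²/15.1382 = 0.0856
  (10 − 7.0507)²/7.0507 = 1.2337
  (14 − 6.6359)²/6.6359 = 8.1722
  (45 − 37.0230)²/37.0230 = 1.7187
  (33 − 34.6498)²/34.6498 = 0.0786
  (17 − 16.1382)²/16.1382 = 0.0460
  (8 − 15.1889)²/15.1889 = 3.4025
χ² = 0.0579 + 0.3349 + 1.3435 + 0.0030 + 5.2044 + 0.0856 + 1.2337 + 8.1722 + 1.7187 + 0.0786 + 0.0460 + 3.4025 = 21.681

21.681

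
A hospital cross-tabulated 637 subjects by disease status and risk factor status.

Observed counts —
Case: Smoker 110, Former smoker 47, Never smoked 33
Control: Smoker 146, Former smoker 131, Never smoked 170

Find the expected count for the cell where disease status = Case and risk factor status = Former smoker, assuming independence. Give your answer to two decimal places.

Row total (Case) = 190; column total (Former smoker) = 178; grand total N = 637.
Expected count = (row total × column total) / N = 190 × 178 / 637 = 53.09.

53.09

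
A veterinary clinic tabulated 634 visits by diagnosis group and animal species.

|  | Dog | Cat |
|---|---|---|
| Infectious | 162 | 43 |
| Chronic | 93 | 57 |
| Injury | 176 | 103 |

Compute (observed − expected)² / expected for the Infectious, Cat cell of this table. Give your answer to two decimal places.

7.81

Row total (Infectious) = 205; column total (Cat) = 203; N = 634.
Expected count E = 205 × 203 / 634 = 65.639.
Contribution = (O − E)²/E = (43 − 65.639)² / 65.639 = 7.81.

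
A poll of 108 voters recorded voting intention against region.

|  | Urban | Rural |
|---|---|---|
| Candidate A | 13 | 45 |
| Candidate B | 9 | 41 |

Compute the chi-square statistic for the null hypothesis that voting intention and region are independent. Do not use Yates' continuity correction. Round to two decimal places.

Row totals: 58, 50. Column totals: 22, 86. Grand total N = 108.
Expected counts (row total × column total / N):
  Candidate A, Urban: 58×22/108 = 11.815
  Candidate A, Rural: 58×86/108 = 46.185
  Candidate B, Urban: 50×22/108 = 10.185
  Candidate B, Rural: 50×86/108 = 39.815
Contributions (O − E)²/E:
  (13 − 11.815)²/11.815 = 0.1189
  (45 − 46.185)²/46.185 = 0.0304
  (9 − 10.185)²/10.185 = 0.1379
  (41 − 39.815)²/39.815 = 0.0353
χ² = 0.1189 + 0.0304 + 0.1379 + 0.0353 = 0.32

0.32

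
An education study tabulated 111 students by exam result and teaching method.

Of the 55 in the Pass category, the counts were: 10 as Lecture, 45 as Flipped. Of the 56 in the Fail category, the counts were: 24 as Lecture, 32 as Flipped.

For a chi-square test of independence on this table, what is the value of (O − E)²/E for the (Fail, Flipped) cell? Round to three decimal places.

1.207

Row total (Fail) = 56; column total (Flipped) = 77; N = 111.
Expected count E = 56 × 77 / 111 = 38.8468.
Contribution = (O − E)²/E = (32 − 38.8468)² / 38.8468 = 1.207.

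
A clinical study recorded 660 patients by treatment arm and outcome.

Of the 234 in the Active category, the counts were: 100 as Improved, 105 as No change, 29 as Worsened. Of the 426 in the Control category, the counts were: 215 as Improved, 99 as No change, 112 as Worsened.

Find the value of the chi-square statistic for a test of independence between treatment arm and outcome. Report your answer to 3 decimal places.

Row totals: 234, 426. Column totals: 315, 204, 141. Grand total N = 660.
Expected counts (row total × column total / N):
  Active, Improved: 234×315/660 = 111.6818
  Active, No change: 234×204/660 = 72.3273
  Active, Worsened: 234×141/660 = 49.9909
  Control, Improved: 426×315/660 = 203.3182
  Control, No change: 426×204/660 = 131.6727
  Control, Worsened: 426×141/660 = 91.0091
Contributions (O − E)²/E:
  (100 − 111.6818)²/111.6818 = 1.2219
  (105 − 72.3273)²/72.3273 = 14.7594
  (29 − 49.9909)²/49.9909 = 8.8140
  (215 − 203.3182)²/203.3182 = 0.6712
  (99 − 131.6727)²/131.6727 = 8.1073
  (112 − 91.0091)²/91.0091 = 4.8415
χ² = 1.2219 + 14.7594 + 8.8140 + 0.6712 + 8.1073 + 4.8415 = 38.415

38.415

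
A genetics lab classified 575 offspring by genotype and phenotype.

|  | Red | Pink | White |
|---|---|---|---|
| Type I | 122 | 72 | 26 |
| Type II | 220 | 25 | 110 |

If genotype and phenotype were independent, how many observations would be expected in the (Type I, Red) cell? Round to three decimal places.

Row total (Type I) = 220; column total (Red) = 342; grand total N = 575.
Expected count = (row total × column total) / N = 220 × 342 / 575 = 130.852.

130.852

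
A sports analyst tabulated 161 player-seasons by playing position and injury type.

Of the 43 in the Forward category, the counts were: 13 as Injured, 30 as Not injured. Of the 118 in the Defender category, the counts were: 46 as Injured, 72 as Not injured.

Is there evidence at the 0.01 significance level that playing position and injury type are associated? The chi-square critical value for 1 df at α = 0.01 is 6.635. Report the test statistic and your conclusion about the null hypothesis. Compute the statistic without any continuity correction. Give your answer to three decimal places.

Row totals: 43, 118. Column totals: 59, 102. Grand total N = 161.
Expected counts (row total × column total / N):
  Forward, Injured: 43×59/161 = 15.7578
  Forward, Not injured: 43×102/161 = 27.2422
  Defender, Injured: 118×59/161 = 43.2422
  Defender, Not injured: 118×102/161 = 74.7578
Contributions (O − E)²/E:
  (13 − 15.7578)²/15.7578 = 0.4826
  (30 − 27.2422)²/27.2422 = 0.2792
  (46 − 43.2422)²/43.2422 = 0.1759
  (72 − 74.7578)²/74.7578 = 0.1017
χ² = 0.4826 + 0.2792 + 0.1759 + 0.1017 = 1.039
df = (2−1)(2−1) = 1. Since 1.039 < 6.635, fail to reject the null hypothesis of independence at α = 0.01.

1.039; fail to reject H₀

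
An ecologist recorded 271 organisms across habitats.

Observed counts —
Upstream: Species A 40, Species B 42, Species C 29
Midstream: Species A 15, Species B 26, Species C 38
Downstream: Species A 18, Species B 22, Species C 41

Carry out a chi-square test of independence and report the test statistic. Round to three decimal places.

16.496

Row totals: 111, 79, 81. Column totals: 73, 90, 108. Grand total N = 271.
Expected counts (row total × column total / N):
  Upstream, Species A: 111×73/271 = 29.9004
  Upstream, Species B: 111×90/271 = 36.8635
  Upstream, Species C: 111×108/271 = 44.2362
  Midstream, Species A: 79×73/271 = 21.2804
  Midstream, Species B: 79×90/271 = 26.2362
  Midstream, Species C: 79×108/271 = 31.4834
  Downstream, Species A: 81×73/271 = 21.8192
  Downstream, Species B: 81×90/271 = 26.9004
  Downstream, Species C: 81×108/271 = 32.2804
Contributions (O − E)²/E:
  (40 − 29.9004)²/29.9004 = 3.4114
  (42 − 36.8635)²/36.8635 = 0.7157
  (29 − 44.2362)²/44.2362 = 5.2478
  (15 − 21.2804)²/21.2804 = 1.8535
  (26 − 26.2362)²/26.2362 = 0.0021
  (38 − 31.4834)²/31.4834 = 1.3488
  (18 − 21.8192)²/21.8192 = 0.6685
  (22 − 26.9004)²/26.9004 = 0.8927
  (41 − 32.2804)²/32.2804 = 2.3553
χ² = 3.4114 + 0.7157 + 5.2478 + 1.8535 + 0.0021 + 1.3488 + 0.6685 + 0.8927 + 2.3553 = 16.496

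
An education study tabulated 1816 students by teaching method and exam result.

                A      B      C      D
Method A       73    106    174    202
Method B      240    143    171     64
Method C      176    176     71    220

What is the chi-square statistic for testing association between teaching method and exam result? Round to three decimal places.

238.094

Row totals: 555, 618, 643. Column totals: 489, 425, 416, 486. Grand total N = 1816.
Expected counts (row total × column total / N):
  Method A, A: 555×489/1816 = 149.4466
  Method A, B: 555×425/1816 = 129.8871
  Method A, C: 555×416/1816 = 127.1366
  Method A, D: 555×486/1816 = 148.5297
  Method B, A: 618×489/1816 = 166.4108
  Method B, B: 618×425/1816 = 144.6311
  Method B, C: 618×416/1816 = 141.5683
  Method B, D: 618×486/1816 = 165.3899
  Method C, A: 643×489/1816 = 173.1426
  Method C, B: 643×425/1816 = 150.4818
  Method C, C: 643×416/1816 = 147.2952
  Method C, D: 643×486/1816 = 172.0804
Contributions (O − E)²/E:
  (73 − 149.4466)²/149.4466 = 39.1048
  (106 − 129.8871)²/129.8871 = 4.3930
  (174 − 127.1366)²/127.1366 = 17.2742
  (202 − 148.5297)²/148.5297 = 19.2492
  (240 − 166.4108)²/166.4108 = 32.5422
  (143 − 144.6311)²/144.6311 = 0.0184
  (171 − 141.5683)²/141.5683 = 6.1188
  (64 − 165.3899)²/165.3899 = 62.1556
  (176 − 173.1426)²/173.1426 = 0.0472
  (176 − 150.4818)²/150.4818 = 4.3273
  (71 − 147.2952)²/147.2952 = 39.5190
  (220 − 172.0804)²/172.0804 = 13.3443
χ² = 39.1048 + 4.3930 + 17.2742 + 19.2492 + 32.5422 + 0.0184 + 6.1188 + 62.1556 + 0.0472 + 4.3273 + 39.5190 + 13.3443 = 238.094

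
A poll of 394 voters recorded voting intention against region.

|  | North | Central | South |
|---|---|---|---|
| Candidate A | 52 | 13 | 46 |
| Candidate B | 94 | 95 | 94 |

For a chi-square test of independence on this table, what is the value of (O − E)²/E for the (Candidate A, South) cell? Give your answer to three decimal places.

1.091

Row total (Candidate A) = 111; column total (South) = 140; N = 394.
Expected count E = 111 × 140 / 394 = 39.4416.
Contribution = (O − E)²/E = (46 − 39.4416)² / 39.4416 = 1.091.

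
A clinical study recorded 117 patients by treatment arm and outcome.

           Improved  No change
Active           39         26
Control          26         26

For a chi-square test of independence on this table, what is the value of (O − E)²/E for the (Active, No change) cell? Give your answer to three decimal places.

0.289

Row total (Active) = 65; column total (No change) = 52; N = 117.
Expected count E = 65 × 52 / 117 = 28.8889.
Contribution = (O − E)²/E = (26 − 28.8889)² / 28.8889 = 0.289.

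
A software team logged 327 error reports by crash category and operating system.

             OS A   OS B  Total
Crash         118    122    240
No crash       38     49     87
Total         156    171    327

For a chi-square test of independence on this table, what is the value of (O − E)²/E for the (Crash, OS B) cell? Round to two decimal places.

0.10

Row total (Crash) = 240; column total (OS B) = 171; N = 327.
Expected count E = 240 × 171 / 327 = 125.505.
Contribution = (O − E)²/E = (122 − 125.505)² / 125.505 = 0.10.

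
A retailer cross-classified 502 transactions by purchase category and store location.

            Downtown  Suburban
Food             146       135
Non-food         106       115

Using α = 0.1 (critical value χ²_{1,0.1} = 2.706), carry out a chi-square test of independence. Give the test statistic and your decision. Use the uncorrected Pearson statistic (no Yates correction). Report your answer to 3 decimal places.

0.789; fail to reject H₀

Row totals: 281, 221. Column totals: 252, 250. Grand total N = 502.
Expected counts (row total × column total / N):
  Food, Downtown: 281×252/502 = 141.0598
  Food, Suburban: 281×250/502 = 139.9402
  Non-food, Downtown: 221×252/502 = 110.9402
  Non-food, Suburban: 221×250/502 = 110.0598
Contributions (O − E)²/E:
  (146 − 141.0598)²/141.0598 = 0.1730
  (135 − 139.9402)²/139.9402 = 0.1744
  (106 − 110.9402)²/110.9402 = 0.2200
  (115 − 110.0598)²/110.0598 = 0.2217
χ² = 0.1730 + 0.1744 + 0.2200 + 0.2217 = 0.789
df = (2−1)(2−1) = 1. Since 0.789 < 2.706, fail to reject the null hypothesis of independence at α = 0.1.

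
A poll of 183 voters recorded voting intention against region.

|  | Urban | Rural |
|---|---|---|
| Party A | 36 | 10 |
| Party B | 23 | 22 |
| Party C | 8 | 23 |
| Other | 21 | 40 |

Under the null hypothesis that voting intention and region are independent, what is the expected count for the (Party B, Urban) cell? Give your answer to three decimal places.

Row total (Party B) = 45; column total (Urban) = 88; grand total N = 183.
Expected count = (row total × column total) / N = 45 × 88 / 183 = 21.639.

21.639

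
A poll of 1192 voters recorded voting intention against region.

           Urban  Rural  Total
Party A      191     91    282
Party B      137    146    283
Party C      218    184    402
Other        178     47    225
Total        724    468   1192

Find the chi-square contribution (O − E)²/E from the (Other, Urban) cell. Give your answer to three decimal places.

12.505

Row total (Other) = 225; column total (Urban) = 724; N = 1192.
Expected count E = 225 × 724 / 1192 = 136.6611.
Contribution = (O − E)²/E = (178 − 136.6611)² / 136.6611 = 12.505.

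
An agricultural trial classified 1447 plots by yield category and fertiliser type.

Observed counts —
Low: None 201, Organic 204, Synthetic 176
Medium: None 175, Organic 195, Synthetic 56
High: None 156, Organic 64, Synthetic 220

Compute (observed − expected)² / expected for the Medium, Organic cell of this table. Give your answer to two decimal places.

Row total (Medium) = 426; column total (Organic) = 463; N = 1447.
Expected count E = 426 × 463 / 1447 = 136.308.
Contribution = (O − E)²/E = (195 − 136.308)² / 136.308 = 25.27.

25.27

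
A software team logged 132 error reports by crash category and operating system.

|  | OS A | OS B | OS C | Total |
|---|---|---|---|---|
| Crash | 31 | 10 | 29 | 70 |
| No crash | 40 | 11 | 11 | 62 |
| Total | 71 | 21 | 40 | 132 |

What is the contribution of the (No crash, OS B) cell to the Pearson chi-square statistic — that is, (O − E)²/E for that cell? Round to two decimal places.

Row total (No crash) = 62; column total (OS B) = 21; N = 132.
Expected count E = 62 × 21 / 132 = 9.864.
Contribution = (O − E)²/E = (11 − 9.864)² / 9.864 = 0.13.

0.13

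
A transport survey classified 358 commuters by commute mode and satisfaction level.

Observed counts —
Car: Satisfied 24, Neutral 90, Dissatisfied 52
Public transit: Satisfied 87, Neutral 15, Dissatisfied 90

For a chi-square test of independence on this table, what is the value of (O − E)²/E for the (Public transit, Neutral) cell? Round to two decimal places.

30.31

Row total (Public transit) = 192; column total (Neutral) = 105; N = 358.
Expected count E = 192 × 105 / 358 = 56.3128.
Contribution = (O − E)²/E = (15 − 56.3128)² / 56.3128 = 30.31.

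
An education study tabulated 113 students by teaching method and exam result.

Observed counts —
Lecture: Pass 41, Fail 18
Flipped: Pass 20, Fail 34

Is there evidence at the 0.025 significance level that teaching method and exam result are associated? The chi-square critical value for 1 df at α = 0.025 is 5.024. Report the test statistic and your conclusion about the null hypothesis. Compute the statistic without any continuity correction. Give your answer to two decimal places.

Row totals: 59, 54. Column totals: 61, 52. Grand total N = 113.
Expected counts (row total × column total / N):
  Lecture, Pass: 59×61/113 = 31.850
  Lecture, Fail: 59×52/113 = 27.150
  Flipped, Pass: 54×61/113 = 29.150
  Flipped, Fail: 54×52/113 = 24.850
Contributions (O − E)²/E:
  (41 − 31.850)²/31.850 = 2.6286
  (18 − 27.150)²/27.150 = 3.0837
  (20 − 29.150)²/29.150 = 2.8721
  (34 − 24.850)²/24.850 = 3.3691
χ² = 2.6286 + 3.0837 + 2.8721 + 3.3691 = 11.95
df = (2−1)(2−1) = 1. Since 11.95 > 5.024, reject the null hypothesis of independence at α = 0.025.

11.95; reject H₀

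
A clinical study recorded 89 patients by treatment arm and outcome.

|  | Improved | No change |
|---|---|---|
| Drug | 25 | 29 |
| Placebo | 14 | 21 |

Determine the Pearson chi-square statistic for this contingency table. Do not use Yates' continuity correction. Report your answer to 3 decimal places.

0.342

Row totals: 54, 35. Column totals: 39, 50. Grand total N = 89.
Expected counts (row total × column total / N):
  Drug, Improved: 54×39/89 = 23.6629
  Drug, No change: 54×50/89 = 30.3371
  Placebo, Improved: 35×39/89 = 15.3371
  Placebo, No change: 35×50/89 = 19.6629
Contributions (O − E)²/E:
  (25 − 23.6629)²/23.6629 = 0.0756
  (29 − 30.3371)²/30.3371 = 0.0589
  (14 − 15.3371)²/15.3371 = 0.1166
  (21 − 19.6629)²/19.6629 = 0.0909
χ² = 0.0756 + 0.0589 + 0.1166 + 0.0909 = 0.342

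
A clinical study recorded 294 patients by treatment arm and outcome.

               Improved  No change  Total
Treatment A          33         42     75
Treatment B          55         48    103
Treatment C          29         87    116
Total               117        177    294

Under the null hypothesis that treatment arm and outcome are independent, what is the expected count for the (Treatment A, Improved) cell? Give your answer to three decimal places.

29.847

Row total (Treatment A) = 75; column total (Improved) = 117; grand total N = 294.
Expected count = (row total × column total) / N = 75 × 117 / 294 = 29.847.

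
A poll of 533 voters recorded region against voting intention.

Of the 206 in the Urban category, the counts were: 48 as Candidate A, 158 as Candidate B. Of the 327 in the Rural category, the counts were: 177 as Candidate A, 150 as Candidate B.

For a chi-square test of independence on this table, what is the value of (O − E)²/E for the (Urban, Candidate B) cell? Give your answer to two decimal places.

Row total (Urban) = 206; column total (Candidate B) = 308; N = 533.
Expected count E = 206 × 308 / 533 = 119.039.
Contribution = (O − E)²/E = (158 − 119.039)² / 119.039 = 12.75.

12.75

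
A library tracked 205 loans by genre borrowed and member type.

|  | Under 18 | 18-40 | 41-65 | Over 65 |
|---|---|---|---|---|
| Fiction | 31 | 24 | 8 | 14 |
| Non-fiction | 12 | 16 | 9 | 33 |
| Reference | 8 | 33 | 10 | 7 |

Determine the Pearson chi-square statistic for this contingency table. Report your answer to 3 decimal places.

41.992

Row totals: 77, 70, 58. Column totals: 51, 73, 27, 54. Grand total N = 205.
Expected counts (row total × column total / N):
  Fiction, Under 18: 77×51/205 = 19.1561
  Fiction, 18-40: 77×73/205 = 27.4195
  Fiction, 41-65: 77×27/205 = 10.1415
  Fiction, Over 65: 77×54/205 = 20.2829
  Non-fiction, Under 18: 70×51/205 = 17.4146
  Non-fiction, 18-40: 70×73/205 = 24.9268
  Non-fiction, 41-65: 70×27/205 = 9.2195
  Non-fiction, Over 65: 70×54/205 = 18.4390
  Reference, Under 18: 58×51/205 = 14.4293
  Reference, 18-40: 58×73/205 = 20.6537
  Reference, 41-65: 58×27/205 = 7.6390
  Reference, Over 65: 58×54/205 = 15.2780
Contributions (O − E)²/E:
  (31 − 19.1561)²/19.1561 = 7.3229
  (24 − 27.4195)²/27.4195 = 0.4264
  (8 − 10.1415)²/10.1415 = 0.4522
  (14 − 20.2829)²/20.2829 = 1.9462
  (12 − 17.4146)²/17.4146 = 1.6835
  (16 − 24.9268)²/24.9268 = 3.1969
  (9 − 9.2195)²/9.2195 = 0.0052
  (33 − 18.4390)²/18.4390 = 11.4986
  (8 − 14.4293)²/14.4293 = 2.8647
  (33 − 20.6537)²/20.6537 = 7.3803
  (10 − 7.6390)²/7.6390 = 0.7297
  (7 − 15.2780)²/15.2780 = 4.4852
χ² = 7.3229 + 0.4264 + 0.4522 + 1.9462 + 1.6835 + 3.1969 + 0.0052 + 11.4986 + 2.8647 + 7.3803 + 0.7297 + 4.4852 = 41.992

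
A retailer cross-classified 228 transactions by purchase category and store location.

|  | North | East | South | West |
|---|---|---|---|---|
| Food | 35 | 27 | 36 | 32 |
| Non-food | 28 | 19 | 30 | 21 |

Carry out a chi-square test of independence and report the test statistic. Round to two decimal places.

Row totals: 130, 98. Column totals: 63, 46, 66, 53. Grand total N = 228.
Expected counts (row total × column total / N):
  Food, North: 130×63/228 = 35.921
  Food, East: 130×46/228 = 26.228
  Food, South: 130×66/228 = 37.632
  Food, West: 130×53/228 = 30.219
  Non-food, North: 98×63/228 = 27.079
  Non-food, East: 98×46/228 = 19.772
  Non-food, South: 98×66/228 = 28.368
  Non-food, West: 98×53/228 = 22.781
Contributions (O − E)²/E:
  (35 − 35.921)²/35.921 = 0.0236
  (27 − 26.228)²/26.228 = 0.0227
  (36 − 37.632)²/37.632 = 0.0708
  (32 − 30.219)²/30.219 = 0.1050
  (28 − 27.079)²/27.079 = 0.0313
  (19 − 19.772)²/19.772 = 0.0301
  (30 − 28.368)²/28.368 = 0.0939
  (21 − 22.781)²/22.781 = 0.1392
χ² = 0.0236 + 0.0227 + 0.0708 + 0.1050 + 0.0313 + 0.0301 + 0.0939 + 0.1392 = 0.52

0.52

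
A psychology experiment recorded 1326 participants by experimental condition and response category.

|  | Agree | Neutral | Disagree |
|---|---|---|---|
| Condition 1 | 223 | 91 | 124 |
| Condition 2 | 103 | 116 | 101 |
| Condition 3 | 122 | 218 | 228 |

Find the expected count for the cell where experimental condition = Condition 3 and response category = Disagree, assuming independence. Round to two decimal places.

194.05

Row total (Condition 3) = 568; column total (Disagree) = 453; grand total N = 1326.
Expected count = (row total × column total) / N = 568 × 453 / 1326 = 194.05.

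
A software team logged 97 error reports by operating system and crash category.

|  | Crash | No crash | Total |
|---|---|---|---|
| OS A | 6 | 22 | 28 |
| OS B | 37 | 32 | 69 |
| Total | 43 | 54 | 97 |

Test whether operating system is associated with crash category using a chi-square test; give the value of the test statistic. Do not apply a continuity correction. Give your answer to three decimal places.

Grand total N = 97.
Expected counts (row total × column total / N):
  OS A, Crash: 28×43/97 = 12.4124
  OS A, No crash: 28×54/97 = 15.5876
  OS B, Crash: 69×43/97 = 30.5876
  OS B, No crash: 69×54/97 = 38.4124
Contributions (O − E)²/E:
  (6 − 12.4124)²/12.4124 = 3.3127
  (22 − 15.5876)²/15.5876 = 2.6379
  (37 − 30.5876)²/30.5876 = 1.3443
  (32 − 38.4124)²/38.4124 = 1.0705
χ² = 3.3127 + 2.6379 + 1.3443 + 1.0705 = 8.365

8.365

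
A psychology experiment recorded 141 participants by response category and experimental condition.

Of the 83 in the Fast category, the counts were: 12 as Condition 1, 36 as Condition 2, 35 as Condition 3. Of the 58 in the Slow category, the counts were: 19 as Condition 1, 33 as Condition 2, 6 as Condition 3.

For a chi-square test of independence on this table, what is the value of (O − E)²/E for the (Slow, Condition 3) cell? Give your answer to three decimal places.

Row total (Slow) = 58; column total (Condition 3) = 41; N = 141.
Expected count E = 58 × 41 / 141 = 16.8652.
Contribution = (O − E)²/E = (6 − 16.8652)² / 16.8652 = 7.000.

7.000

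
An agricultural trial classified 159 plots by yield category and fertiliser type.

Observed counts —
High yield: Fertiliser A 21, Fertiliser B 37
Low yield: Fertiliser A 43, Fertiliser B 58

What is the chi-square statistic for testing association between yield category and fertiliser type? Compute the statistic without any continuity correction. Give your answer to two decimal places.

Row totals: 58, 101. Column totals: 64, 95. Grand total N = 159.
Expected counts (row total × column total / N):
  High yield, Fertiliser A: 58×64/159 = 23.346
  High yield, Fertiliser B: 58×95/159 = 34.654
  Low yield, Fertiliser A: 101×64/159 = 40.654
  Low yield, Fertiliser B: 101×95/159 = 60.346
Contributions (O − E)²/E:
  (21 − 23.346)²/23.346 = 0.2357
  (37 − 34.654)²/34.654 = 0.1588
  (43 − 40.654)²/40.654 = 0.1354
  (58 − 60.346)²/60.346 = 0.0912
χ² = 0.2357 + 0.1588 + 0.1354 + 0.0912 = 0.62

0.62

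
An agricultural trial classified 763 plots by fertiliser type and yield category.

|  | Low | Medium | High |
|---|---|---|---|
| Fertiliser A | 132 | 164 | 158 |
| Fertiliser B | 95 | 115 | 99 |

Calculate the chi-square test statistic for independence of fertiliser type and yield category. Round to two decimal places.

0.65

Row totals: 454, 309. Column totals: 227, 279, 257. Grand total N = 763.
Expected counts (row total × column total / N):
  Fertiliser A, Low: 454×227/763 = 135.069
  Fertiliser A, Medium: 454×279/763 = 166.010
  Fertiliser A, High: 454×257/763 = 152.920
  Fertiliser B, Low: 309×227/763 = 91.931
  Fertiliser B, Medium: 309×279/763 = 112.990
  Fertiliser B, High: 309×257/763 = 104.080
Contributions (O − E)²/E:
  (132 − 135.069)²/135.069 = 0.0697
  (164 − 166.010)²/166.010 = 0.0243
  (158 − 152.920)²/152.920 = 0.1688
  (95 − 91.931)²/91.931 = 0.1025
  (115 − 112.990)²/112.990 = 0.0358
  (99 − 104.080)²/104.080 = 0.2479
χ² = 0.0697 + 0.0243 + 0.1688 + 0.1025 + 0.0358 + 0.2479 = 0.65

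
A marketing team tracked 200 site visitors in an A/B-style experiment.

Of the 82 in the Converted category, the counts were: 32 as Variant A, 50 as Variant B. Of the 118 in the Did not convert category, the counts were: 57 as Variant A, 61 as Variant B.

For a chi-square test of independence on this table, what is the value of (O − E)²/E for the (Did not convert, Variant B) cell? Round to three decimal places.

Row total (Did not convert) = 118; column total (Variant B) = 111; N = 200.
Expected count E = 118 × 111 / 200 = 65.4900.
Contribution = (O − E)²/E = (61 − 65.4900)² / 65.4900 = 0.308.

0.308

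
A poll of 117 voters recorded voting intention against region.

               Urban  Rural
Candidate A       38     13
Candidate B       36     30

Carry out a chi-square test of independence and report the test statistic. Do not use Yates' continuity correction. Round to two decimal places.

Row totals: 51, 66. Column totals: 74, 43. Grand total N = 117.
Expected counts (row total × column total / N):
  Candidate A, Urban: 51×74/117 = 32.256
  Candidate A, Rural: 51×43/117 = 18.744
  Candidate B, Urban: 66×74/117 = 41.744
  Candidate B, Rural: 66×43/117 = 24.256
Contributions (O − E)²/E:
  (38 − 32.256)²/32.256 = 1.0229
  (13 − 18.744)²/18.744 = 1.7602
  (36 − 41.744)²/41.744 = 0.7904
  (30 − 24.256)²/24.256 = 1.3602
χ² = 1.0229 + 1.7602 + 0.7904 + 1.3602 = 4.93

4.93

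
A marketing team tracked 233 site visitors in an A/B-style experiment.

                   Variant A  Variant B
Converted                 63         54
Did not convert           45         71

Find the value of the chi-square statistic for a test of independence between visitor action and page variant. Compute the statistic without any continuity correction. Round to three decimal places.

Row totals: 117, 116. Column totals: 108, 125. Grand total N = 233.
Expected counts (row total × column total / N):
  Converted, Variant A: 117×108/233 = 54.2318
  Converted, Variant B: 117×125/233 = 62.7682
  Did not convert, Variant A: 116×108/233 = 53.7682
  Did not convert, Variant B: 116×125/233 = 62.2318
Contributions (O − E)²/E:
  (63 − 54.2318)²/54.2318 = 1.4176
  (54 − 62.7682)²/62.7682 = 1.2248
  (45 − 53.7682)²/53.7682 = 1.4299
  (71 − 62.2318)²/62.2318 = 1.2354
χ² = 1.4176 + 1.2248 + 1.4299 + 1.2354 = 5.308

5.308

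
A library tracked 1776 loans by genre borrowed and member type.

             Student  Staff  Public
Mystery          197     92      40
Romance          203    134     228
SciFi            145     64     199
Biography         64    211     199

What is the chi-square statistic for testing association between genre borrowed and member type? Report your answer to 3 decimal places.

268.531

Row totals: 329, 565, 408, 474. Column totals: 609, 501, 666. Grand total N = 1776.
Expected counts (row total × column total / N):
  Mystery, Student: 329×609/1776 = 112.8159
  Mystery, Staff: 329×501/1776 = 92.8091
  Mystery, Public: 329×666/1776 = 123.3750
  Romance, Student: 565×609/1776 = 193.7416
  Romance, Staff: 565×501/1776 = 159.3834
  Romance, Public: 565×666/1776 = 211.8750
  SciFi, Student: 408×609/1776 = 139.9054
  SciFi, Staff: 408×501/1776 = 115.0946
  SciFi, Public: 408×666/1776 = 153.0000
  Biography, Student: 474×609/1776 = 162.5372
  Biography, Staff: 474×501/1776 = 133.7128
  Biography, Public: 474×666/1776 = 177.7500
Contributions (O − E)²/E:
  (197 − 112.8159)²/112.8159 = 62.8188
  (92 − 92.8091)²/92.8091 = 0.0071
  (40 − 123.3750)²/123.3750 = 56.3436
  (203 − 193.7416)²/193.7416 = 0.4424
  (134 − 159.3834)²/159.3834 = 4.0426
  (228 − 211.8750)²/211.8750 = 1.2272
  (145 − 139.9054)²/139.9054 = 0.1855
  (64 − 115.0946)²/115.0946 = 22.6827
  (199 − 153.0000)²/153.0000 = 13.8301
  (64 − 162.5372)²/162.5372 = 59.7376
  (211 − 133.7128)²/133.7128 = 44.6727
  (199 − 177.7500)²/177.7500 = 2.5404
χ² = 62.8188 + 0.0071 + 56.3436 + 0.4424 + 4.0426 + 1.2272 + 0.1855 + 22.6827 + 13.8301 + 59.7376 + 44.6727 + 2.5404 = 268.531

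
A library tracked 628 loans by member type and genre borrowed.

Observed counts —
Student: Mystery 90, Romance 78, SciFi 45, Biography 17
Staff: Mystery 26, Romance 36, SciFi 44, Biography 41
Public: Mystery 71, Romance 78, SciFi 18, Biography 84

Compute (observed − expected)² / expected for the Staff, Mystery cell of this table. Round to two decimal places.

7.22

Row total (Staff) = 147; column total (Mystery) = 187; N = 628.
Expected count E = 147 × 187 / 628 = 43.772.
Contribution = (O − E)²/E = (26 − 43.772)² / 43.772 = 7.22.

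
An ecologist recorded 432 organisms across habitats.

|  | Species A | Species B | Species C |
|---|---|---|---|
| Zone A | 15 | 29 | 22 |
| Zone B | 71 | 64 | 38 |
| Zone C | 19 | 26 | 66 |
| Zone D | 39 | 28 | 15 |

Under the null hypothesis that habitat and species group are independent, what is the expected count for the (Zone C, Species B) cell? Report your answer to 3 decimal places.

Row total (Zone C) = 111; column total (Species B) = 147; grand total N = 432.
Expected count = (row total × column total) / N = 111 × 147 / 432 = 37.771.

37.771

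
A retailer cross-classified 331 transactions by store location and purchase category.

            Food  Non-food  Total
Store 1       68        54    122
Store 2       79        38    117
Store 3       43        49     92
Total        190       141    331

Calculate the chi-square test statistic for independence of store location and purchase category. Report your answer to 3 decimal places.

9.316

Grand total N = 331.
Expected counts (row total × column total / N):
  Store 1, Food: 122×190/331 = 70.0302
  Store 1, Non-food: 122×141/331 = 51.9698
  Store 2, Food: 117×190/331 = 67.1601
  Store 2, Non-food: 117×141/331 = 49.8399
  Store 3, Food: 92×190/331 = 52.8097
  Store 3, Non-food: 92×141/331 = 39.1903
Contributions (O − E)²/E:
  (68 − 70.0302)²/70.0302 = 0.0589
  (54 − 51.9698)²/51.9698 = 0.0793
  (79 − 67.1601)²/67.1601 = 2.0873
  (38 − 49.8399)²/49.8399 = 2.8127
  (43 − 52.8097)²/52.8097 = 1.8222
  (49 − 39.1903)²/39.1903 = 2.4555
χ² = 0.0589 + 0.0793 + 2.0873 + 2.8127 + 1.8222 + 2.4555 = 9.316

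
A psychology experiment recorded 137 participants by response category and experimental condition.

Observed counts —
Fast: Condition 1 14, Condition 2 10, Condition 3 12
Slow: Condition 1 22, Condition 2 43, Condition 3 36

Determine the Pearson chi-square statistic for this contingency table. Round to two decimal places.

Row totals: 36, 101. Column totals: 36, 53, 48. Grand total N = 137.
Expected counts (row total × column total / N):
  Fast, Condition 1: 36×36/137 = 9.460
  Fast, Condition 2: 36×53/137 = 13.927
  Fast, Condition 3: 36×48/137 = 12.613
  Slow, Condition 1: 101×36/137 = 26.540
  Slow, Condition 2: 101×53/137 = 39.073
  Slow, Condition 3: 101×48/137 = 35.387
Contributions (O − E)²/E:
  (14 − 9.460)²/9.460 = 2.1788
  (10 − 13.927)²/13.927 = 1.1073
  (12 − 12.613)²/12.613 = 0.0298
  (22 − 26.540)²/26.540 = 0.7766
  (43 − 39.073)²/39.073 = 0.3947
  (36 − 35.387)²/35.387 = 0.0106
χ² = 2.1788 + 1.1073 + 0.0298 + 0.7766 + 0.3947 + 0.0106 = 4.50

4.50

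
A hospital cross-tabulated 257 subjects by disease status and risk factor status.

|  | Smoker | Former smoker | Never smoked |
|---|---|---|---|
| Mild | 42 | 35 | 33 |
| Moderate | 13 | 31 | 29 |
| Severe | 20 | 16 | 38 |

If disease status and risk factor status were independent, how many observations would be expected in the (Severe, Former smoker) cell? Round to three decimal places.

Row total (Severe) = 74; column total (Former smoker) = 82; grand total N = 257.
Expected count = (row total × column total) / N = 74 × 82 / 257 = 23.611.

23.611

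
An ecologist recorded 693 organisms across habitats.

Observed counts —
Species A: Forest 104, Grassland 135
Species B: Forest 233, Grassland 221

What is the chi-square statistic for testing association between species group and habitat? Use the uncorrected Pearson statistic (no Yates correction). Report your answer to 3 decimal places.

Row totals: 239, 454. Column totals: 337, 356. Grand total N = 693.
Expected counts (row total × column total / N):
  Species A, Forest: 239×337/693 = 116.2237
  Species A, Grassland: 239×356/693 = 122.7763
  Species B, Forest: 454×337/693 = 220.7763
  Species B, Grassland: 454×356/693 = 233.2237
Contributions (O − E)²/E:
  (104 − 116.2237)²/116.2237 = 1.2856
  (135 − 122.7763)²/122.7763 = 1.2170
  (233 − 220.7763)²/220.7763 = 0.6768
  (221 − 233.2237)²/233.2237 = 0.6407
χ² = 1.2856 + 1.2170 + 0.6768 + 0.6407 = 3.820

3.820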